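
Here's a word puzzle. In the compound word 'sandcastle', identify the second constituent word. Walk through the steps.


Split 'sandcastle' into 'sand' + 'castle'. The second part is 'castle'.

castle


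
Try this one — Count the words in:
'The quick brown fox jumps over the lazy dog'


Split into words: The | quick | brown | fox | jumps | over | the | lazy | dog = 9 words.

9


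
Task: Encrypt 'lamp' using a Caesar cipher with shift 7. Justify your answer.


Shift each letter by 7: l -> s, a -> h, m -> t, p -> w. Result: 'shtw'.

shtw


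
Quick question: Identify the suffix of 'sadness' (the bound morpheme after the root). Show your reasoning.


The word 'sadness' = 'sad' (root) + '-ness' (suffix). The suffix is '-ness'.

ness


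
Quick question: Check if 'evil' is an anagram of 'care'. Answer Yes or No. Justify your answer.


Sorted letters of 'evil': 'eilv'
Sorted letters of 'care': 'acer'
They do not match.

No


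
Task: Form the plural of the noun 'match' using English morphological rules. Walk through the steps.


Apply rule: Add -es (sibilant/fricative ending). 'match' becomes 'matches'.

matches


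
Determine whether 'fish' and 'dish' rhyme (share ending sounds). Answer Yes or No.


Rime (stressed vowel + following sounds) of 'fish': -ish = /ɪʃ/
Rime of 'dish': -ish = /ɪʃ/
/ɪʃ/ and /ɪʃ/ are the same ending sound, so the words rhyme.

Yes


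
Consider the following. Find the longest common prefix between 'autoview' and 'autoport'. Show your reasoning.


Compare from the start: 4 characters match: 'auto'. Mismatch at position 5: 'v' vs 'p'.

auto


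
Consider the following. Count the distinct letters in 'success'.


Unique letters in 'success': {c, e, s, u} = 4 distinct letters.

4


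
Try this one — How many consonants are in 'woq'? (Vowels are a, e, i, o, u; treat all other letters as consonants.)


Consonants in 'woq': w, q = 2 consonants.

2


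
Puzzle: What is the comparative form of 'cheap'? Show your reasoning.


Apply comparative formation (add -er): 'cheap' -> 'cheaper'.

cheaper


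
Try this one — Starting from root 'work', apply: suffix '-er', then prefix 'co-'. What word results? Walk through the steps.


Step 1: Add suffix '-er' to 'work' = 'worker'
Step 2: Add prefix 'co-' to 'worker' = 'coworker'

coworker


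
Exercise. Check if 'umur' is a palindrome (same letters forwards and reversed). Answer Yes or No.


Forward: 'umur'
Reversed: 'rumu'
They differ.

No


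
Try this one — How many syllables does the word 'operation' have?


Break 'operation' into syllables: op-er-a-tion -> op | er | a | tion = 4 syllables

4 syllables


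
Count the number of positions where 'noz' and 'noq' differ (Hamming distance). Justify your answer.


Alignment:
Position 1: 'n' vs 'n' = match
Position 2: 'o' vs 'o' = match
Position 3: 'z' vs 'q' = DIFFER
Total differences: 1

1


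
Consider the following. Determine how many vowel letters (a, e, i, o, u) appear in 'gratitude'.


Vowels in 'gratitude': a, i, u, e = 4 vowels.

4


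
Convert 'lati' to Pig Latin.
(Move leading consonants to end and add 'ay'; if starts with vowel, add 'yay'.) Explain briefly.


'lati': move consonant cluster 'l' to end and add 'ay': 'atilay'.

atilay


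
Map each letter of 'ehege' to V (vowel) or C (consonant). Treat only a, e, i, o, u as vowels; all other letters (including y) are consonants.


Letter mapping: e = V, h = C, e = V, g = C, e = V.

VCVCV


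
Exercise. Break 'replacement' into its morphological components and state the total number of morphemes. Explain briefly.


Step 1: Identify prefix: 're' (meaning: again)
Step 2: Identify root: 'place'
Step 3: Identify suffix(es): 'ment'
Decomposition: re- (prefix: again) + place (root) + -ment (suffix: action/result)
Total morphemes: 3

3 morphemes (re- (prefix: again) + place (root) + -ment (suffix: action/result))


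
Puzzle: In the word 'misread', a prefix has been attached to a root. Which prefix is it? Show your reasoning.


The word 'misread' = 'mis' (prefix) + 'read' (root). The prefix is 'mis'.

mis


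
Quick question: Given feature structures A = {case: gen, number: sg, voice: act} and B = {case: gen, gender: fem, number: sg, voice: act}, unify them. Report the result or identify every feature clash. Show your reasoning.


Compare features:
case: A=gen vs B=gen -> unified: gen
gender: A=_ vs B=fem -> unified: fem
number: A=sg vs B=sg -> unified: sg
voice: A=act vs B=act -> unified: act
No clashes found.

Unified: {case: gen, gender: fem, number: sg, voice: act}


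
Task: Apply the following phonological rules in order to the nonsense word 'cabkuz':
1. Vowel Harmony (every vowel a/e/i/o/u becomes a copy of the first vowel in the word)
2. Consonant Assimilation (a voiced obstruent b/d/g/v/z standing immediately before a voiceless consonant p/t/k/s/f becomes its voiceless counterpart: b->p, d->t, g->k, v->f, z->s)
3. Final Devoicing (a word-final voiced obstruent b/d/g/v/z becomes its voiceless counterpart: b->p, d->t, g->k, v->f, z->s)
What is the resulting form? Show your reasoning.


Starting form: 'cabkuz'
Rule 1: Vowel Harmony: all vowels become 'a' (matching first vowel). 'cabkuz' -> 'cabkaz'
Rule 2: Consonant Assimilation: voiced obstruent before voiceless consonant becomes voiceless ('bk' -> 'pk'). 'cabkaz' -> 'capkaz'
Rule 3: Final Devoicing: word-final voiced obstruent 'z' becomes voiceless 's'. 'capkaz' -> 'capkas'
Final form: 'capkas'

capkas


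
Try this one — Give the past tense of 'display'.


Apply rule: Add -ed. 'display' becomes 'displayed'.

displayed


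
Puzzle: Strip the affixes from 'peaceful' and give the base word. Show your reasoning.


Remove suffix '-ful' from 'peaceful' to get root 'peace'.

peace


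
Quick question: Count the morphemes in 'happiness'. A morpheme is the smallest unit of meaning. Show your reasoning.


Decomposition: happy (root) + -ness (suffix) = 2 morpheme(s)

2 morphemes


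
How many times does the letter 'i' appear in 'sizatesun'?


Letter 'i' in 'sizatesun': found at position(s) 2 = 1 occurrence(s).

1


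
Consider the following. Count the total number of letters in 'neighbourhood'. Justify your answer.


Spell out 'neighbourhood' and number each letter: n(1), e(2), i(3), g(4), h(5), b(6), o(7), u(8), r(9), h(10), o(11), o(12), d(13). Total: 13 letters.

13


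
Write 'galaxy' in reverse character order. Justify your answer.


Reverse 'galaxy' character by character: 'yxalag'.

yxalag


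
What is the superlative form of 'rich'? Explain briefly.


Apply superlative formation (add -est): 'rich' -> 'richest'.

richest


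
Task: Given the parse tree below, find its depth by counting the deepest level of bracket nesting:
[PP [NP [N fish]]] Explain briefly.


Count bracket nesting levels:
'[' at pos 0: depth = 1
'[' at pos 4: depth = 2
'[' at pos 8: depth = 3
Maximum depth reached: 3

3


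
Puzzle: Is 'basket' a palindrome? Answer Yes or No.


Forward: 'basket'
Reversed: 'teksab'
They differ.

No


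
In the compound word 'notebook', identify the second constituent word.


Split 'notebook' into 'note' + 'book'. The second part is 'book'.

book


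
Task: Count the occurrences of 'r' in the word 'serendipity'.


Letter 'r' in 'serendipity': found at position(s) 3 = 1 occurrence(s).

1


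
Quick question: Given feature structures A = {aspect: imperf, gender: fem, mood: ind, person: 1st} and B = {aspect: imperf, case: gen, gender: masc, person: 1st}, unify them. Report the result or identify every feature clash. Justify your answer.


Compare features:
aspect: A=imperf vs B=imperf -> unified: imperf
case: A=_ vs B=gen -> unified: gen
gender: A=fem vs B=masc -> CLASH
mood: A=ind vs B=_ -> unified: ind
person: A=1st vs B=1st -> unified: 1st
Clash detected on feature 'gender' (fem vs masc); unification fails.

CLASH on 'gender' (fem vs masc)


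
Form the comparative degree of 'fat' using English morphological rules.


Apply comparative formation (double final consonant, add -er): 'fat' -> 'fatter'.

fatter


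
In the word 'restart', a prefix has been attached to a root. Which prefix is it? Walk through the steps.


The word 'restart' = 're' (prefix) + 'start' (root). The prefix is 're'.

re


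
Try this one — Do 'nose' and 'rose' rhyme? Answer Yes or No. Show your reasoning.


Rime (stressed vowel + following sounds) of 'nose': -ose = /oʊz/
Rime of 'rose': -ose = /oʊz/
/oʊz/ and /oʊz/ are the same ending sound, so the words rhyme.

Yes


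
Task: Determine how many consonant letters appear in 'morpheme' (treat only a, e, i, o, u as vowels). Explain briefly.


Consonants in 'morpheme': m, r, p, h, m = 5 consonants.

5


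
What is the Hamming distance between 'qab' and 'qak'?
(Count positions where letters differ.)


Alignment:
Position 1: 'q' vs 'q' = match
Position 2: 'a' vs 'a' = match
Position 3: 'b' vs 'k' = DIFFER
Total differences: 1

1


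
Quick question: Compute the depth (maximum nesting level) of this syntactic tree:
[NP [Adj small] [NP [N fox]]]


Count bracket nesting levels:
'[' at pos 0: depth = 1
'[' at pos 4: depth = 2
'[' at pos 16: depth = 2
'[' at pos 20: depth = 3
Maximum depth reached: 3

3


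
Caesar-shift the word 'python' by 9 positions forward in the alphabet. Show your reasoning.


Shift each letter by 9: p -> y, y -> h, t -> c, h -> q, o -> x, n -> w. Result: 'yhcqxw'.

yhcqxw


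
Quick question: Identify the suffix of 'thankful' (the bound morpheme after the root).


The word 'thankful' = 'thank' (root) + '-ful' (suffix). The suffix is '-ful'.

ful


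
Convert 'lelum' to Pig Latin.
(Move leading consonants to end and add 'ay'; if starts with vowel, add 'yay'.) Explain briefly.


'lelum': move consonant cluster 'l' to end and add 'ay': 'elumlay'.

elumlay


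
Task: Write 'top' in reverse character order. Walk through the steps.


Reverse 'top' character by character: 'pot'.

pot


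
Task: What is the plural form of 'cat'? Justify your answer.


Apply rule: Add -s. 'cat' becomes 'cats'.

cats


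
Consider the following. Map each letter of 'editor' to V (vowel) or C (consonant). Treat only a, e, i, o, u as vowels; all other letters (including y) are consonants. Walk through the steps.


Letter mapping: e = V, d = C, i = V, t = C, o = V, r = C.

VCVCVC


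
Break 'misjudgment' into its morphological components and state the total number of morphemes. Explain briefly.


Step 1: Identify prefix: 'mis' (meaning: wrongly)
Step 2: Identify root: 'judge'
Step 3: Identify suffix(es): 'ment'
Decomposition: mis- (prefix: wrongly) + judge (root) + -ment (suffix: action/result)
Total morphemes: 3

3 morphemes (mis- (prefix: wrongly) + judge (root) + -ment (suffix: action/result))


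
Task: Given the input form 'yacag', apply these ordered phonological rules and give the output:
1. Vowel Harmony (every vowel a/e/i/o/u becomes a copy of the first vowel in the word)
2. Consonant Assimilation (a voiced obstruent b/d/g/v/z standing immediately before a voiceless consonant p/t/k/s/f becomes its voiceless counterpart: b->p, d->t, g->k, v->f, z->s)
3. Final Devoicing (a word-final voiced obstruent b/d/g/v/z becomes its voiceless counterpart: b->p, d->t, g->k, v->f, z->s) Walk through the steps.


Starting form: 'yacag'
Rule 1: Vowel Harmony: all vowels already match. No change.
Rule 2: Consonant Assimilation: no voiced obstruent (b/d/g/v/z) stands immediately before a voiceless consonant (p/t/k/s/f). No change.
Rule 3: Final Devoicing: word-final voiced obstruent 'g' becomes voiceless 'k'. 'yacag' -> 'yacak'
Final form: 'yacak'

yacak


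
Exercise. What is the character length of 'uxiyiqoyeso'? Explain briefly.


Spell out 'uxiyiqoyeso' and number each letter: u(1), x(2), i(3), y(4), i(5), q(6), o(7), y(8), e(9), s(10), o(11). Total: 11 letters.

11


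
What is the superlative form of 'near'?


Apply superlative formation (add -est): 'near' -> 'nearest'.

nearest


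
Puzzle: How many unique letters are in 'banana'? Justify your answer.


Unique letters in 'banana': {a, b, n} = 3 distinct letters.

3


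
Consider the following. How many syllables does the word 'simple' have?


Break 'simple' into syllables: sim-ple -> sim | ple = 2 syllables

2 syllables


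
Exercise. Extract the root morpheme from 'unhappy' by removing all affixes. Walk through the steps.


Remove prefix 'un' from 'unhappy' to get root 'happy'.

happy


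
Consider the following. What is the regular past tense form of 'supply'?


Apply rule: Change -y to -ied. 'supply' becomes 'supplied'.

supplied


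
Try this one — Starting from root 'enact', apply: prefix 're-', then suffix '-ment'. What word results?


Step 1: Add prefix 're-' to 'enact' = 'reenact'
Step 2: Add suffix '-ment' to 'reenact' = 'reenactment'

reenactment


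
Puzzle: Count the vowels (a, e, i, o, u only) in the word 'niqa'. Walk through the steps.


Vowels in 'niqa': i, a = 2 vowels.

2


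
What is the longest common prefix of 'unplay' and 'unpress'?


Compare from the start: 3 characters match: 'unp'. Mismatch at position 4: 'l' vs 'r'.

unp


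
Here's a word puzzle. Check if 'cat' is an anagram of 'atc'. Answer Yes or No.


Sorted letters of 'cat': 'act'
Sorted letters of 'atc': 'act'
They match.

Yes


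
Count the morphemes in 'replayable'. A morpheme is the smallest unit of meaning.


Decomposition: re- (prefix) + play (root) + -able (suffix) = 3 morpheme(s)

3 morphemes


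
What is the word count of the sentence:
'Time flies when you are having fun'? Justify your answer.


Split into words: Time | flies | when | you | are | having | fun = 7 words.

7


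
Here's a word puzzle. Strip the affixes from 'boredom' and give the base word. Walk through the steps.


Remove suffix '-dom' from 'boredom' to get root 'bore'.

bore


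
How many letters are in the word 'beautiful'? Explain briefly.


Spell out 'beautiful' and number each letter: b(1), e(2), a(3), u(4), t(5), i(6), f(7), u(8), l(9). Total: 9 letters.

9


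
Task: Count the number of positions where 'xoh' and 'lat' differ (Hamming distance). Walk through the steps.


Alignment:
Position 1: 'x' vs 'l' = DIFFER
Position 2: 'o' vs 'a' = DIFFER
Position 3: 'h' vs 't' = DIFFER
Total differences: 3

3


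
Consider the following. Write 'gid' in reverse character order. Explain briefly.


Reverse 'gid' character by character: 'dig'.

dig


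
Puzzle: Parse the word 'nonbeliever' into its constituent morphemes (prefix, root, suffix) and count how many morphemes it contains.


Step 1: Identify prefix: 'non' (meaning: not)
Step 2: Identify root: 'believe'
Step 3: Identify suffix(es): 'er'
Decomposition: non- (prefix: not) + believe (root) + -er (suffix: one who)
Total morphemes: 3

3 morphemes (non- (prefix: not) + believe (root) + -er (suffix: one who))


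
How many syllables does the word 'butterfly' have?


Break 'butterfly' into syllables: but-ter-fly -> but | ter | fly = 3 syllables

3 syllables


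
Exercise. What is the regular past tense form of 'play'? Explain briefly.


Apply rule: Add -ed. 'play' becomes 'played'.

played


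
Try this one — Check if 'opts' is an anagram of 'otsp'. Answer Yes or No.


Sorted letters of 'opts': 'opst'
Sorted letters of 'otsp': 'opst'
They match.

Yes


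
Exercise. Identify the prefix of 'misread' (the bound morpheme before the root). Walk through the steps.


The word 'misread' = 'mis' (prefix) + 'read' (root). The prefix is 'mis'.

mis


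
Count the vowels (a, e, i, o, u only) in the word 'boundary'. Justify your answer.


Vowels in 'boundary': o, u, a = 3 vowels.

3


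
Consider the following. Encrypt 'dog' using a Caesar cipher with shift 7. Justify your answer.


Shift each letter by 7: d -> k, o -> v, g -> n. Result: 'kvn'.

kvn


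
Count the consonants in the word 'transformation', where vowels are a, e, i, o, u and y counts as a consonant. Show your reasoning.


Consonants in 'transformation': t, r, n, s, f, r, m, t, n = 9 consonants.

9


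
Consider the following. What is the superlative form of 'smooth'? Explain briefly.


Apply superlative formation (add -est): 'smooth' -> 'smoothest'.

smoothest


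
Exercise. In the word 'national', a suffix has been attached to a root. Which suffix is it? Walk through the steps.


The word 'national' = 'nation' (root) + '-al' (suffix). The suffix is '-al'.

al


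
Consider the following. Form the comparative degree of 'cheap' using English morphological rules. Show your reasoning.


Apply comparative formation (add -er): 'cheap' -> 'cheaper'.

cheaper


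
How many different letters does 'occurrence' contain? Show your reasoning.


Unique letters in 'occurrence': {c, e, n, o, r, u} = 6 distinct letters.

6


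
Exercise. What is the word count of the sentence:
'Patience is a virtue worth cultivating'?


Split into words: Patience | is | a | virtue | worth | cultivating = 6 words.

6


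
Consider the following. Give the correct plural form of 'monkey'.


Apply rule: Add -s. 'monkey' becomes 'monkeys'.

monkeys


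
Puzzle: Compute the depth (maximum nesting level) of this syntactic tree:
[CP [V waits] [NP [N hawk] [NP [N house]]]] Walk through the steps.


Count bracket nesting levels:
'[' at pos 0: depth = 1
'[' at pos 4: depth = 2
'[' at pos 14: depth = 2
'[' at pos 18: depth = 3
'[' at pos 27: depth = 3
'[' at pos 31: depth = 4
Maximum depth reached: 4

4


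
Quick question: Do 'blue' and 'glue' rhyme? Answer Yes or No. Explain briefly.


Rime (stressed vowel + following sounds) of 'blue': -ue = /uː/
Rime of 'glue': -ue = /uː/
/uː/ and /uː/ are the same ending sound, so the words rhyme.

Yes


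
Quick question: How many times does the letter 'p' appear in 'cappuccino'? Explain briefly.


Letter 'p' in 'cappuccino': found at position(s) 3, 4 = 2 occurrence(s).

2


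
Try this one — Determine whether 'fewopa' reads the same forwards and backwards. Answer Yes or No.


Forward: 'fewopa'
Reversed: 'apowef'
They differ.

No


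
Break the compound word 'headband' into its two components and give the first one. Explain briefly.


Split 'headband' into 'head' + 'band'. The first part is 'head'.

head


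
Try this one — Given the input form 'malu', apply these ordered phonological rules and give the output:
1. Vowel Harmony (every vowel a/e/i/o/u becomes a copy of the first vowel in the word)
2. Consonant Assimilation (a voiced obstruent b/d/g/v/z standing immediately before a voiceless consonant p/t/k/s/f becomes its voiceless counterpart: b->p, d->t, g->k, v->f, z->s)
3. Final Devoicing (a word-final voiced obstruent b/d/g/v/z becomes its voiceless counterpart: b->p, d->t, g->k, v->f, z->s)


Starting form: 'malu'
Rule 1: Vowel Harmony: all vowels become 'a' (matching first vowel). 'malu' -> 'mala'
Rule 2: Consonant Assimilation: no voiced obstruent (b/d/g/v/z) stands immediately before a voiceless consonant (p/t/k/s/f). No change.
Rule 3: Final Devoicing: the word ends in the vowel 'a', not a consonant. No change.
Final form: 'mala'

mala


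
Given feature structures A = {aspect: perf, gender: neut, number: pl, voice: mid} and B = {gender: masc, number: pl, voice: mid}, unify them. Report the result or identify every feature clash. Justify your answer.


Compare features:
aspect: A=perf vs B=_ -> unified: perf
gender: A=neut vs B=masc -> CLASH
number: A=pl vs B=pl -> unified: pl
voice: A=mid vs B=mid -> unified: mid
Clash detected on feature 'gender' (neut vs masc); unification fails.

CLASH on 'gender' (neut vs masc)


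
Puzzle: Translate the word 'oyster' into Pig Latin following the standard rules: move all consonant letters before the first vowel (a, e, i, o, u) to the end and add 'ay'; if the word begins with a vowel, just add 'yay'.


'oyster' starts with a vowel, so add 'yay': 'oysteryay'.

oysteryay


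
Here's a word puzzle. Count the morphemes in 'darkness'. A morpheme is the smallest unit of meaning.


Decomposition: dark (root) + -ness (suffix) = 2 morpheme(s)

2 morphemes


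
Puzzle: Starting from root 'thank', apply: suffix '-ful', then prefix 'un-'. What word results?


Step 1: Add suffix '-ful' to 'thank' = 'thankful'
Step 2: Add prefix 'un-' to 'thankful' = 'unthankful'

unthankful


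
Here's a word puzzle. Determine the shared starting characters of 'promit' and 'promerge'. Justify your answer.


Compare from the start: 4 characters match: 'prom'. Mismatch at position 5: 'i' vs 'e'.

prom


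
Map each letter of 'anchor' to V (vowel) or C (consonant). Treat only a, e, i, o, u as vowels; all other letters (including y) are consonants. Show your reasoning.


Letter mapping: a = V, n = C, c = C, h = C, o = V, r = C.

VCCCVC


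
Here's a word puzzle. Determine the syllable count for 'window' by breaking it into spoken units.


Break 'window' into syllables: win-dow -> win | dow = 2 syllables

2 syllables


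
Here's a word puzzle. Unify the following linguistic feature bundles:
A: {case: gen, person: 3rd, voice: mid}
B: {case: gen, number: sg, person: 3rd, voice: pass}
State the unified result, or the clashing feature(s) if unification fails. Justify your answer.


Compare features:
case: A=gen vs B=gen -> unified: gen
number: A=_ vs B=sg -> unified: sg
person: A=3rd vs B=3rd -> unified: 3rd
voice: A=mid vs B=pass -> CLASH
Clash detected on feature 'voice' (mid vs pass); unification fails.

CLASH on 'voice' (mid vs pass)


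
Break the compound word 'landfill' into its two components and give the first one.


Split 'landfill' into 'land' + 'fill'. The first part is 'land'.

land


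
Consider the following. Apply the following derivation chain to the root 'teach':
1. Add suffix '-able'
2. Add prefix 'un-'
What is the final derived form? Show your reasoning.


Step 1: Add suffix '-able' to 'teach' = 'teachable'
Step 2: Add prefix 'un-' to 'teachable' = 'unteachable'

unteachable


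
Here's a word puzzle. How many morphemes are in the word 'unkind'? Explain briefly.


Decomposition: un- (prefix) + kind (root) = 2 morpheme(s)

2 morphemes


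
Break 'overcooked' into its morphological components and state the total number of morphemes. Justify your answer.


Step 1: Identify prefix: 'over' (meaning: excessively)
Step 2: Identify root: 'cook'
Step 3: Identify suffix(es): 'ed'
Decomposition: over- (prefix: excessively) + cook (root) + -ed (suffix: past)
Total morphemes: 3

3 morphemes (over- (prefix: excessively) + cook (root) + -ed (suffix: past))


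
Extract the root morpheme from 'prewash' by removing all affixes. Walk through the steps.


Remove prefix 'pre' from 'prewash' to get root 'wash'.

wash


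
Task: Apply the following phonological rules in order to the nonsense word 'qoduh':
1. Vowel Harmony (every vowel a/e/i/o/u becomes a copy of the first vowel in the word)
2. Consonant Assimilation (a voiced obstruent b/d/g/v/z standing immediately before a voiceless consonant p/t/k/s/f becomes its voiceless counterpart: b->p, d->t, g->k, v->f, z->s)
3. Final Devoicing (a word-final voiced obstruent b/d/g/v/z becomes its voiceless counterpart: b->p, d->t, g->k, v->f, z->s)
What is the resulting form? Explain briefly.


Starting form: 'qoduh'
Rule 1: Vowel Harmony: all vowels become 'o' (matching first vowel). 'qoduh' -> 'qodoh'
Rule 2: Consonant Assimilation: no voiced obstruent (b/d/g/v/z) stands immediately before a voiceless consonant (p/t/k/s/f). No change.
Rule 3: Final Devoicing: final consonant 'h' is not one of the voiced obstruents b/d/g/v/z. No change.
Final form: 'qodoh'

qodoh


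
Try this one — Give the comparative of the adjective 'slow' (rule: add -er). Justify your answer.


Apply comparative formation (add -er): 'slow' -> 'slower'.

slower


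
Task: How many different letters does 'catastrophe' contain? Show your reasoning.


Unique letters in 'catastrophe': {a, c, e, h, o, p, r, s, t} = 9 distinct letters.

9


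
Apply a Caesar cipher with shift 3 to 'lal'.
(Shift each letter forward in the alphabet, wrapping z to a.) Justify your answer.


Shift each letter by 3: l -> o, a -> d, l -> o. Result: 'odo'.

odo


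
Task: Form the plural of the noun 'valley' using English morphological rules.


Apply rule: Add -s. 'valley' becomes 'valleys'.

valleys


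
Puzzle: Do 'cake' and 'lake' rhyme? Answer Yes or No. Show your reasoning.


Rime (stressed vowel + following sounds) of 'cake': -ake = /eɪk/
Rime of 'lake': -ake = /eɪk/
/eɪk/ and /eɪk/ are the same ending sound, so the words rhyme.

Yes


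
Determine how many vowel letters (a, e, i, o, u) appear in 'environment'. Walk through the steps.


Vowels in 'environment': e, i, o, e = 4 vowels.

4


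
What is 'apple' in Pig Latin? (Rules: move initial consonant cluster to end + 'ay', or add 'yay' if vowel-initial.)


'apple' starts with a vowel, so add 'yay': 'appleyay'.

appleyay


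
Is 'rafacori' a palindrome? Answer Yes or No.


Forward: 'rafacori'
Reversed: 'irocafar'
They differ.

No


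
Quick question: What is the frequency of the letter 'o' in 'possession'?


Letter 'o' in 'possession': found at position(s) 2, 9 = 2 occurrence(s).

2


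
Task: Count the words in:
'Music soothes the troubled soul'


Split into words: Music | soothes | the | troubled | soul = 5 words.

5


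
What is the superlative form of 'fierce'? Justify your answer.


Apply superlative formation (ends in e: add -st): 'fierce' -> 'fiercest'.

fiercest


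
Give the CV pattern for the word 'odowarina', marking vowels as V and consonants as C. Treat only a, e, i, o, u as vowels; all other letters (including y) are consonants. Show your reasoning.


Letter mapping: o = V, d = C, o = V, w = C, a = V, r = C, i = V, n = C, a = V.

VCVCVCVCV


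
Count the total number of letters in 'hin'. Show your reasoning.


Spell out 'hin' and number each letter: h(1), i(2), n(3). Total: 3 letters.

3


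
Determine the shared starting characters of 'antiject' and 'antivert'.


Compare from the start: 4 characters match: 'anti'. Mismatch at position 5: 'j' vs 'v'.

anti


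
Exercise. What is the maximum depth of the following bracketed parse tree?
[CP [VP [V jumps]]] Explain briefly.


Count bracket nesting levels:
'[' at pos 0: depth = 1
'[' at pos 4: depth = 2
'[' at pos 8: depth = 3
Maximum depth reached: 3

3


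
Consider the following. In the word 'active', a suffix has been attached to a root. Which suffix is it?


The word 'active' = 'act' (root) + '-ive' (suffix). The suffix is '-ive'.

ive


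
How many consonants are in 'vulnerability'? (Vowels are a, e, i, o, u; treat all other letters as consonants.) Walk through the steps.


Consonants in 'vulnerability': v, l, n, r, b, l, t, y = 8 consonants.

8


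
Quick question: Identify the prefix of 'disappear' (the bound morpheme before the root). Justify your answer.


The word 'disappear' = 'dis' (prefix) + 'appear' (root). The prefix is 'dis'.

dis


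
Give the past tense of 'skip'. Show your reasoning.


Apply rule: Double final consonant and add -ed. 'skip' becomes 'skipped'.

skipped


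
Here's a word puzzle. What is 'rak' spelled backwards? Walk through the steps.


Reverse 'rak' character by character: 'kar'.

kar


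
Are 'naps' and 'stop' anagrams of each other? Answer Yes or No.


Sorted letters of 'naps': 'anps'
Sorted letters of 'stop': 'opst'
They do not match.

No


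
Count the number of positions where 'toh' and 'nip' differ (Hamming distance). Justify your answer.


Alignment:
Position 1: 't' vs 'n' = DIFFER
Position 2: 'o' vs 'i' = DIFFER
Position 3: 'h' vs 'p' = DIFFER
Total differences: 3

3


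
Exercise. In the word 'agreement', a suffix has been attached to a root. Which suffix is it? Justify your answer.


The word 'agreement' = 'agree' (root) + '-ment' (suffix). The suffix is '-ment'.

ment


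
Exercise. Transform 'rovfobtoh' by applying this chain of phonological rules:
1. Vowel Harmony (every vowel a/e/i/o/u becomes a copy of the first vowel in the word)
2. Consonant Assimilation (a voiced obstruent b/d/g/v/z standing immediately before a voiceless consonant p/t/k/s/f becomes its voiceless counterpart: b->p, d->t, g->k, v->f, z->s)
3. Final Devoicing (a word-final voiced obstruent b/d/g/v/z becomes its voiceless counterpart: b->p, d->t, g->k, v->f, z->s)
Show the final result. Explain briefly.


Starting form: 'rovfobtoh'
Rule 1: Vowel Harmony: all vowels already match. No change.
Rule 2: Consonant Assimilation: voiced obstruent before voiceless consonant becomes voiceless ('vf' -> 'ff', 'bt' -> 'pt'). 'rovfobtoh' -> 'roffoptoh'
Rule 3: Final Devoicing: final consonant 'h' is not one of the voiced obstruents b/d/g/v/z. No change.
Final form: 'roffoptoh'

roffoptoh


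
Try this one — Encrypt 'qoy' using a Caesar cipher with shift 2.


Shift each letter by 2: q -> s, o -> q, y -> a. Result: 'sqa'.

sqa


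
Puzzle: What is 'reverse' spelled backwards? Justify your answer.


Reverse 'reverse' character by character: 'esrever'.

esrever


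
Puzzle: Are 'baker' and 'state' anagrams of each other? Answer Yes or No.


Sorted letters of 'baker': 'abekr'
Sorted letters of 'state': 'aestt'
They do not match.

No


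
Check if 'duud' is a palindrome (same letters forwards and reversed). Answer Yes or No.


Forward: 'duud'
Reversed: 'duud'
They are identical.

Yes


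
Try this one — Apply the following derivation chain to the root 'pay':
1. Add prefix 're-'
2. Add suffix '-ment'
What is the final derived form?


Step 1: Add prefix 're-' to 'pay' = 'repay'
Step 2: Add suffix '-ment' to 'repay' = 'repayment'

repayment


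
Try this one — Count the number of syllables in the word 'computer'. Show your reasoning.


Break 'computer' into syllables: com-pu-ter -> com | pu | ter = 3 syllables

3 syllables


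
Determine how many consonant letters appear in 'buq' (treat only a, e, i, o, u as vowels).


Consonants in 'buq': b, q = 2 consonants.

2


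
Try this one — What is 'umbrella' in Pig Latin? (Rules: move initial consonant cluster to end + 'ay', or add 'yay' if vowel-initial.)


'umbrella' starts with a vowel, so add 'yay': 'umbrellayay'.

umbrellayay


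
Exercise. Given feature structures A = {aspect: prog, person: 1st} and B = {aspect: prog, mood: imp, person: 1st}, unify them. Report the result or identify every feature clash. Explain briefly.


Compare features:
aspect: A=prog vs B=prog -> unified: prog
mood: A=_ vs B=imp -> unified: imp
person: A=1st vs B=1st -> unified: 1st
No clashes found.

Unified: {aspect: prog, mood: imp, person: 1st}


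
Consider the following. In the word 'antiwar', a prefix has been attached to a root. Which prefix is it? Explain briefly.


The word 'antiwar' = 'anti' (prefix) + 'war' (root). The prefix is 'anti'.

anti


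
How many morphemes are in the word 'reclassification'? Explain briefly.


Decomposition: re- (prefix) + class (root) + -ify (suffix) + -ation (suffix) = 4 morpheme(s)

4 morphemes


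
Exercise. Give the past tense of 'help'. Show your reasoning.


Apply rule: Add -ed. 'help' becomes 'helped'.

helped


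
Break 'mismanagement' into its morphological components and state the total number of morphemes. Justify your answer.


Step 1: Identify prefix: 'mis' (meaning: wrongly)
Step 2: Identify root: 'manage'
Step 3: Identify suffix(es): 'ment'
Decomposition: mis- (prefix: wrongly) + manage (root) + -ment (suffix: action/result)
Total morphemes: 3

3 morphemes (mis- (prefix: wrongly) + manage (root) + -ment (suffix: action/result))


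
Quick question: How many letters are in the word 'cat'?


Spell out 'cat' and number each letter: c(1), a(2), t(3). Total: 3 letters.

3


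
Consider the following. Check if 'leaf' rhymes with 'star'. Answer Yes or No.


Rime (stressed vowel + following sounds) of 'leaf': -eaf = /iːf/
Rime of 'star': -ar = /ɑːr/
/iːf/ and /ɑːr/ are different ending sounds, so the words do not rhyme.

No


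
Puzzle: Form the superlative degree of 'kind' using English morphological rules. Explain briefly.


Apply superlative formation (add -est): 'kind' -> 'kindest'.

kindest


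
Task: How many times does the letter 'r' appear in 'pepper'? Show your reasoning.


Letter 'r' in 'pepper': found at position(s) 6 = 1 occurrence(s).

1


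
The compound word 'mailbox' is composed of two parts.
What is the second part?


Split 'mailbox' into 'mail' + 'box'. The second part is 'box'.

box


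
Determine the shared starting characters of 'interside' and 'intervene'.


Compare from the start: 5 characters match: 'inter'. Mismatch at position 6: 's' vs 'v'.

inter


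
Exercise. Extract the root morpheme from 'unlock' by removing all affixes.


Remove prefix 'un' from 'unlock' to get root 'lock'.

lock


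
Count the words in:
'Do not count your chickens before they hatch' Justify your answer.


Split into words: Do | not | count | your | chickens | before | they | hatch = 8 words.

8


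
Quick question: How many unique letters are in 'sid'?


Unique letters in 'sid': {d, i, s} = 3 distinct letters.

3


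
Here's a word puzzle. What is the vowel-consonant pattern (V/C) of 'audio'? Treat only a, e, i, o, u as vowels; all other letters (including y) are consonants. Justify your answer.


Letter mapping: a = V, u = V, d = C, i = V, o = V.

VVCVV


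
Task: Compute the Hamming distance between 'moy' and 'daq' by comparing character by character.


Alignment:
Position 1: 'm' vs 'd' = DIFFER
Position 2: 'o' vs 'a' = DIFFER
Position 3: 'y' vs 'q' = DIFFER
Total differences: 3

3


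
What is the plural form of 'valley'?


Apply rule: Add -s. 'valley' becomes 'valleys'.

valleys


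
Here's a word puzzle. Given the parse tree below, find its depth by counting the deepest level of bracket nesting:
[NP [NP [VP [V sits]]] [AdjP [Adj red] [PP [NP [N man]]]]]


Count bracket nesting levels:
'[' at pos 0: depth = 1
'[' at pos 4: depth = 2
'[' at pos 8: depth = 3
'[' at pos 12: depth = 4
'[' at pos 23: depth = 2
'[' at pos 29: depth = 3
'[' at pos 39: depth = 3
'[' at pos 43: depth = 4
'[' at pos 47: depth = 5
Maximum depth reached: 5

5


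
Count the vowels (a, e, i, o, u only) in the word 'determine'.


Vowels in 'determine': e, e, i, e = 4 vowels.

4


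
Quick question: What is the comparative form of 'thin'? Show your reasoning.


Apply comparative formation (double final consonant, add -er): 'thin' -> 'thinner'.

thinner


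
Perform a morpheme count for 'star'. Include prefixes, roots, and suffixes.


Decomposition: star (free morpheme) = 1 morpheme(s)

1 morphemes


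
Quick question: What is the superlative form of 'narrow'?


Apply superlative formation (add -est): 'narrow' -> 'narrowest'.

narrowest


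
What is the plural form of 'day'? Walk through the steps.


Apply rule: Add -s. 'day' becomes 'days'.

days


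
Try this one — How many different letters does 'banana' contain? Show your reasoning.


Unique letters in 'banana': {a, b, n} = 3 distinct letters.

3


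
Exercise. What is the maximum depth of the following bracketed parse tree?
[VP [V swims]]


Count bracket nesting levels:
'[' at pos 0: depth = 1
'[' at pos 4: depth = 2
Maximum depth reached: 2

2


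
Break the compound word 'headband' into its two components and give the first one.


Split 'headband' into 'head' + 'band'. The first part is 'head'.

head


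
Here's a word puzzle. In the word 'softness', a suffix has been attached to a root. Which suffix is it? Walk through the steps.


The word 'softness' = 'soft' (root) + '-ness' (suffix). The suffix is '-ness'.

ness


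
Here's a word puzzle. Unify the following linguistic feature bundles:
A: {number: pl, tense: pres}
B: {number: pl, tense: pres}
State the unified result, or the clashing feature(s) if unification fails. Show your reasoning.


Compare features:
number: A=pl vs B=pl -> unified: pl
tense: A=pres vs B=pres -> unified: pres
No clashes found.

Unified: {number: pl, tense: pres}


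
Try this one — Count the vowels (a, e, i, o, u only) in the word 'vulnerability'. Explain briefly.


Vowels in 'vulnerability': u, e, a, i, i = 5 vowels.

5


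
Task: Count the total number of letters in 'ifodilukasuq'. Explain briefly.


Spell out 'ifodilukasuq' and number each letter: i(1), f(2), o(3), d(4), i(5), l(6), u(7), k(8), a(9), s(10), u(11), q(12). Total: 12 letters.

12


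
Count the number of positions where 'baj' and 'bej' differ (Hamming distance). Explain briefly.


Alignment:
Position 1: 'b' vs 'b' = match
Position 2: 'a' vs 'e' = DIFFER
Position 3: 'j' vs 'j' = match
Total differences: 1

1


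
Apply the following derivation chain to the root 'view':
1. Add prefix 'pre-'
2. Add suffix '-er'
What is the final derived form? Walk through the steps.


Step 1: Add prefix 'pre-' to 'view' = 'preview'
Step 2: Add suffix '-er' to 'preview' = 'previewer'

previewer


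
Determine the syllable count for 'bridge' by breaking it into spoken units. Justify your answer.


Break 'bridge' into syllables: bridge -> bridge = 1 syllable

1 syllable


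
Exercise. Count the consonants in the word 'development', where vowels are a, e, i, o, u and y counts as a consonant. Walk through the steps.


Consonants in 'development': d, v, l, p, m, n, t = 7 consonants.

7


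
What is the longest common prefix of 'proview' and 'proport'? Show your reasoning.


Compare from the start: 3 characters match: 'pro'. Mismatch at position 4: 'v' vs 'p'.

pro


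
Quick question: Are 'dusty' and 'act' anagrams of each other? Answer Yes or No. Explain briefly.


Sorted letters of 'dusty': 'dstuy'
Sorted letters of 'act': 'act'
They do not match.

No


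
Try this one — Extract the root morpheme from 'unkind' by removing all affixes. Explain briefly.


Remove prefix 'un' from 'unkind' to get root 'kind'.

kind


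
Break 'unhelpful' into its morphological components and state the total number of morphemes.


Step 1: Identify prefix: 'un' (meaning: not/reverse)
Step 2: Identify root: 'help'
Step 3: Identify suffix(es): 'ful'
Decomposition: un- (prefix: not/reverse) + help (root) + -ful (suffix: full of)
Total morphemes: 3

3 morphemes (un- (prefix: not/reverse) + help (root) + -ful (suffix: full of))


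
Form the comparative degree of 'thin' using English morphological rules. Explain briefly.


Apply comparative formation (double final consonant, add -er): 'thin' -> 'thinner'.

thinner


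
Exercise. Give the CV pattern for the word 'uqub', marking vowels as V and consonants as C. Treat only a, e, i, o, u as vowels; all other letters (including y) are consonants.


Letter mapping: u = V, q = C, u = V, b = C.

VCVC


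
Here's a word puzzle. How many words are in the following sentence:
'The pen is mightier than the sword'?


Split into words: The | pen | is | mightier | than | the | sword = 7 words.

7


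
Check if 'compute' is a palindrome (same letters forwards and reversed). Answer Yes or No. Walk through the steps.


Forward: 'compute'
Reversed: 'etupmoc'
They differ.

No


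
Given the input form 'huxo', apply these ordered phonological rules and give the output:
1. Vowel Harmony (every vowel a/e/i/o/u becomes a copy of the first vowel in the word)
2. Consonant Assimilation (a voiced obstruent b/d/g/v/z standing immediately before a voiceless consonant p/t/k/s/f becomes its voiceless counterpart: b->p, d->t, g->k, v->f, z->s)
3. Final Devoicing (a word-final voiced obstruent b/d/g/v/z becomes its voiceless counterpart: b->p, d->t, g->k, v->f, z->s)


Starting form: 'huxo'
Rule 1: Vowel Harmony: all vowels become 'u' (matching first vowel). 'huxo' -> 'huxu'
Rule 2: Consonant Assimilation: no voiced obstruent (b/d/g/v/z) stands immediately before a voiceless consonant (p/t/k/s/f). No change.
Rule 3: Final Devoicing: the word ends in the vowel 'u', not a consonant. No change.
Final form: 'huxu'

huxu
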